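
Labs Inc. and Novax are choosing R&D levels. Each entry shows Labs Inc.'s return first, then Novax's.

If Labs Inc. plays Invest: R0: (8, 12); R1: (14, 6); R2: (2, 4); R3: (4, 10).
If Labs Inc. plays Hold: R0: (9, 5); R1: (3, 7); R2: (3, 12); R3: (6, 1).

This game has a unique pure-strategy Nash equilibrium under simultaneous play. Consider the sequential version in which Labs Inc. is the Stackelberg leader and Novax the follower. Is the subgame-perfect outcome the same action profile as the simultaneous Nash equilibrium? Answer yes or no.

no

Backward induction with Labs Inc. moving first.
- Invest → Novax plays R0 (best of 12, 6, 4, 10); Labs Inc. gets 8.
- Hold → Novax plays R2 (best of 5, 7, 12, 1); Labs Inc. gets 3.
Maximizing over 8, 3, Labs Inc. chooses Invest. Subgame-perfect outcome: (Invest, R0) with payoffs (8, 12).
For the simultaneous game, intersect best replies.
Labs Inc.'s best replies: R0→Hold; R1→Invest; R2→Hold; R3→Hold.
Novax's best replies: Invest→R0; Hold→R2.
The unique mutual best reply is (Hold, R2), giving (3, 12).
Sequential outcome (Invest, R0) differs from the Nash profile (Hold, R2).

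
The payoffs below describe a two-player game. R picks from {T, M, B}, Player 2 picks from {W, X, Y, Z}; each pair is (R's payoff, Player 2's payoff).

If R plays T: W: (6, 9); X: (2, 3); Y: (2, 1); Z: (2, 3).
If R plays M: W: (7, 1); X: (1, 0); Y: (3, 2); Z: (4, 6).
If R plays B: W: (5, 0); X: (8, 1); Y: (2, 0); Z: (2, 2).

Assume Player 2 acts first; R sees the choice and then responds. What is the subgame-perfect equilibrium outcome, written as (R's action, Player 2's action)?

Solve by backward induction (Player 2 leads).
- W: R compares 6, 7, 5 and picks M; Player 2 would get 1.
- X: R compares 2, 1, 8 and picks B; Player 2 would get 1.
- Y: R compares 2, 3, 2 and picks M; Player 2 would get 2.
- Z: R compares 2, 4, 2 and picks M; Player 2 would get 6.
Player 2's induced payoffs are 1, 1, 2, 6, so Player 2 commits to Z. Subgame-perfect outcome: (M, Z) with payoffs (4, 6).

(M, Z)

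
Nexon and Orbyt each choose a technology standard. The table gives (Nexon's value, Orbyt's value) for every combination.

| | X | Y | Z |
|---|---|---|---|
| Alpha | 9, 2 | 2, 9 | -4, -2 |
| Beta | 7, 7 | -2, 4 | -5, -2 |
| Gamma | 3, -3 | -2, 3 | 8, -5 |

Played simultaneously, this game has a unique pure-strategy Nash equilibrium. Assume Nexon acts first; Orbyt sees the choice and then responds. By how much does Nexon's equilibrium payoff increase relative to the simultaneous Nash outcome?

5

Solve by backward induction (Nexon leads).
- Alpha → Orbyt plays Y (best of 2, 9, -2); Nexon gets 2.
- Beta → Orbyt plays X (best of 7, 4, -2); Nexon gets 7.
- Gamma → Orbyt plays Y (best of -3, 3, -5); Nexon gets -2.
Maximizing over 2, 7, -2, Nexon chooses Beta. Subgame-perfect outcome: (Beta, X) with payoffs (7, 7).
Now find the simultaneous Nash equilibrium.
Nexon's best replies: X→Alpha; Y→Alpha; Z→Gamma.
Orbyt's best replies: Alpha→Y; Beta→X; Gamma→Y.
Only (Alpha, Y) has each player best-responding; Nash payoffs (2, 9).
Nexon's commitment gain: 7 − 2 = 5.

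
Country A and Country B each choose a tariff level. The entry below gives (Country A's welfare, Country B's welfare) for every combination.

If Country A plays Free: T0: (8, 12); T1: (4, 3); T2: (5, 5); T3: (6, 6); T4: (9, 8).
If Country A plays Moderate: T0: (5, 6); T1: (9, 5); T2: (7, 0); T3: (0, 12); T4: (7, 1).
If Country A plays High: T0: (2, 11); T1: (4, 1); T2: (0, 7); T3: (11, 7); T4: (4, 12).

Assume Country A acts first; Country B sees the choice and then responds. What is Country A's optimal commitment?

Country B best-responds to each possible Country A move:
- Free → Country B plays T0 (best of 12, 3, 5, 6, 8); Country A gets 8.
- Moderate → Country B plays T3 (best of 6, 5, 0, 12, 1); Country A gets 0.
- High → Country B plays T4 (best of 11, 1, 7, 7, 12); Country A gets 4.
Country A's induced payoffs are 8, 0, 4, so Country A commits to Free. Subgame-perfect outcome: (Free, T0) with payoffs (8, 12).

Free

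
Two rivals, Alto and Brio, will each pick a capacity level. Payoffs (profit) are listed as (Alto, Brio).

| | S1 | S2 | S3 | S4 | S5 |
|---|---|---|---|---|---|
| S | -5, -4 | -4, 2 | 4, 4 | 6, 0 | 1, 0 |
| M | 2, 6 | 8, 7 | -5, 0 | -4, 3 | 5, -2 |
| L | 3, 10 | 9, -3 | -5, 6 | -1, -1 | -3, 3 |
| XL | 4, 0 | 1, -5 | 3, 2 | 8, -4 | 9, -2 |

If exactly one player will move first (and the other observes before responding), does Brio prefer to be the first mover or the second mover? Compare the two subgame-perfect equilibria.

If Alto leads: Brio's best replies are S→S3, M→S2, L→S1, XL→S3; Alto's induced payoffs 4, 8, 3, 3; outcome (M, S2), payoffs (8, 7).
If Brio leads: Alto's best replies are S1→XL, S2→L, S3→S, S4→XL, S5→XL; Brio's induced payoffs 0, -3, 4, -4, -2; outcome (S, S3), payoffs (4, 4).
Brio gets 4 moving first and 7 moving second, so Brio prefers to move second.

second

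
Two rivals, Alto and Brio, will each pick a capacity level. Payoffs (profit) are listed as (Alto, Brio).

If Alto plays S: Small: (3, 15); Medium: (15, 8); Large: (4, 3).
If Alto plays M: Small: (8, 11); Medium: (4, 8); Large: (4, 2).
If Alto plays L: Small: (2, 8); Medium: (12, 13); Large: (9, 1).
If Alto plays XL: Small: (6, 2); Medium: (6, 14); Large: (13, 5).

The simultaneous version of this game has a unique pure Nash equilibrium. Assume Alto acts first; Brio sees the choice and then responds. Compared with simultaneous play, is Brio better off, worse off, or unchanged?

Backward induction with Alto moving first.
- S: Brio compares 15, 8, 3 and picks Small; Alto would get 3.
- M: Brio compares 11, 8, 2 and picks Small; Alto would get 8.
- L: Brio compares 8, 13, 1 and picks Medium; Alto would get 12.
- XL: Brio compares 2, 14, 5 and picks Medium; Alto would get 6.
Among 3, 8, 12, 6, the best is 12 at L. Subgame-perfect outcome: (L, Medium) with payoffs (12, 13).
Now find the simultaneous Nash equilibrium.
Alto's best replies: Small→M; Medium→S; Large→XL.
Brio's best replies: S→Small; M→Small; L→Medium; XL→Medium.
Only (M, Small) has each player best-responding; Nash payoffs (8, 11).
Brio earns 13 sequentially versus 11 at the Nash outcome: better off.

better off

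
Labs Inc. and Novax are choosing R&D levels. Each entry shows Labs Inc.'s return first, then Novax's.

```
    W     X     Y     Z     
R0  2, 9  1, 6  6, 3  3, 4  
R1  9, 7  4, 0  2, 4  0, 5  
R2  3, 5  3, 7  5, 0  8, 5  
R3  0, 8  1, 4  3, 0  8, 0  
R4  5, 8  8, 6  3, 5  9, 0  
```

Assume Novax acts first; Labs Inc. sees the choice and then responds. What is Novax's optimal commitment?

W

Work backward from Labs Inc.'s decision.
- W: Labs Inc. compares 2, 9, 3, 0, 5 and picks R1; Novax would get 7.
- X: Labs Inc. compares 1, 4, 3, 1, 8 and picks R4; Novax would get 6.
- Y: Labs Inc. compares 6, 2, 5, 3, 3 and picks R0; Novax would get 3.
- Z: Labs Inc. compares 3, 0, 8, 8, 9 and picks R4; Novax would get 0.
Maximizing over 7, 6, 3, 0, Novax chooses W. Subgame-perfect outcome: (R1, W) with payoffs (9, 7).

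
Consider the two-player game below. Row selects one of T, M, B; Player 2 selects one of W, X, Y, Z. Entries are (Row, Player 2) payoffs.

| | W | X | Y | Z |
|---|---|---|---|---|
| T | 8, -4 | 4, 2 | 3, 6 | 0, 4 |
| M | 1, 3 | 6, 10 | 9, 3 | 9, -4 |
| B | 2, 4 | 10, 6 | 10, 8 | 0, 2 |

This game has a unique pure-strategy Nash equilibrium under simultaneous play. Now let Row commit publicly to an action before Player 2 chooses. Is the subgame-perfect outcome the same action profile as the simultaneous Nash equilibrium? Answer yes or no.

Backward induction with Row moving first.
- T: Player 2 compares -4, 2, 6, 4 and picks Y; Row would get 3.
- M: Player 2 compares 3, 10, 3, -4 and picks X; Row would get 6.
- B: Player 2 compares 4, 6, 8, 2 and picks Y; Row would get 10.
Row's induced payoffs are 3, 6, 10, so Row commits to B. Subgame-perfect outcome: (B, Y) with payoffs (10, 8).
For the simultaneous game, intersect best replies.
Row's best replies: W→T; X→B; Y→B; Z→M.
Player 2's best replies: T→Y; M→X; B→Y.
Only (B, Y) has each player best-responding; Nash payoffs (10, 8).
Sequential outcome (B, Y) coincides with the Nash profile (B, Y).

yes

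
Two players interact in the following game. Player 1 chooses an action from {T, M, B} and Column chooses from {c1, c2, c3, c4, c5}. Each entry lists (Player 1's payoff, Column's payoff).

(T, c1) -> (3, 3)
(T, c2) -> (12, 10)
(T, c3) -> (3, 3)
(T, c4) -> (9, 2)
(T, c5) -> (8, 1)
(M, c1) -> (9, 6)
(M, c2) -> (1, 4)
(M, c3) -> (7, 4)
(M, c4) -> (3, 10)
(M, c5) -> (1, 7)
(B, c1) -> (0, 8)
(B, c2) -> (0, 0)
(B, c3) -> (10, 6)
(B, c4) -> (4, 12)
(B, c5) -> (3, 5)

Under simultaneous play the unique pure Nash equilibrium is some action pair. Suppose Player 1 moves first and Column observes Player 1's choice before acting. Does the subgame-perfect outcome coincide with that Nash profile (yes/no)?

Solve by backward induction (Player 1 leads).
- T: Column compares 3, 10, 3, 2, 1 and picks c2; Player 1 would get 12.
- M: Column compares 6, 4, 4, 10, 7 and picks c4; Player 1 would get 3.
- B: Column compares 8, 0, 6, 12, 5 and picks c4; Player 1 would get 4.
Player 1's induced payoffs are 12, 3, 4, so Player 1 commits to T. Subgame-perfect outcome: (T, c2) with payoffs (12, 10).
Under simultaneous play:
Player 1's best replies: c1→M; c2→T; c3→B; c4→T; c5→T.
Column's best replies: T→c2; M→c4; B→c4.
The unique mutual best reply is (T, c2), giving (12, 10).
Sequential outcome (T, c2) coincides with the Nash profile (T, c2).

yes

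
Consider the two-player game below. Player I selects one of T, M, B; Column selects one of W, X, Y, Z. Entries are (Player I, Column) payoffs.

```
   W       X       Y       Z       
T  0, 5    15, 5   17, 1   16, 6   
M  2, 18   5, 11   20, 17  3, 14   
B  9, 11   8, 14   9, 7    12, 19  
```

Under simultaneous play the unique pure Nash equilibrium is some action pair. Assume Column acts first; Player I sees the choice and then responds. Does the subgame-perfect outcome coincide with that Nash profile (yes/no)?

Backward induction with Column moving first.
- W → Player I plays B (best of 0, 2, 9); Column gets 11.
- X → Player I plays T (best of 15, 5, 8); Column gets 5.
- Y → Player I plays M (best of 17, 20, 9); Column gets 17.
- Z → Player I plays T (best of 16, 3, 12); Column gets 6.
Among 11, 5, 17, 6, the best is 17 at Y. Subgame-perfect outcome: (M, Y) with payoffs (20, 17).
Under simultaneous play:
Player I's best replies: W→B; X→T; Y→M; Z→T.
Column's best replies: T→Z; M→W; B→Z.
Only (T, Z) has each player best-responding; Nash payoffs (16, 6).
Sequential outcome (M, Y) differs from the Nash profile (T, Z).

no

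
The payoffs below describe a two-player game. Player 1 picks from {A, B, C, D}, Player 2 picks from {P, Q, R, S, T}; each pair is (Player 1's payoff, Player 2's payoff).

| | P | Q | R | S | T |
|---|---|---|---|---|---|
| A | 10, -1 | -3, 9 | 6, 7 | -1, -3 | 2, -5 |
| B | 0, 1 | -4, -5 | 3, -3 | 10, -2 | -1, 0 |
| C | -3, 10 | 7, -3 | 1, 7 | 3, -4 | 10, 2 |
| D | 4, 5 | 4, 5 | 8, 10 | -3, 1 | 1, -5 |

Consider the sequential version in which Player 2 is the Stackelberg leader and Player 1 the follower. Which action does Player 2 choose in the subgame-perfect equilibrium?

Backward induction with Player 2 moving first.
- P: Player 1 compares 10, 0, -3, 4 and picks A; Player 2 would get -1.
- Q: Player 1 compares -3, -4, 7, 4 and picks C; Player 2 would get -3.
- R: Player 1 compares 6, 3, 1, 8 and picks D; Player 2 would get 10.
- S: Player 1 compares -1, 10, 3, -3 and picks B; Player 2 would get -2.
- T: Player 1 compares 2, -1, 10, 1 and picks C; Player 2 would get 2.
Player 2's induced payoffs are -1, -3, 10, -2, 2, so Player 2 commits to R. Subgame-perfect outcome: (D, R) with payoffs (8, 10).

R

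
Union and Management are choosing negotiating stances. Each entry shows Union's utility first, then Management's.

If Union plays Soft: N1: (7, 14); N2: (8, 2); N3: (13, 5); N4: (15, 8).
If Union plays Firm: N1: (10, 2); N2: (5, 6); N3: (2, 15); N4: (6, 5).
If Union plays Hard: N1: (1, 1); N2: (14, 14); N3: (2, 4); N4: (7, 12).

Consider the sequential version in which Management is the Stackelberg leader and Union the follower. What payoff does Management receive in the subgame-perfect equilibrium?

Union best-responds to each possible Management move:
- N1: BR = Firm, leader payoff 2.
- N2: BR = Hard, leader payoff 14.
- N3: BR = Soft, leader payoff 5.
- N4: BR = Soft, leader payoff 8.
Management's induced payoffs are 2, 14, 5, 8, so Management commits to N2. Subgame-perfect outcome: (Hard, N2) with payoffs (14, 14).

14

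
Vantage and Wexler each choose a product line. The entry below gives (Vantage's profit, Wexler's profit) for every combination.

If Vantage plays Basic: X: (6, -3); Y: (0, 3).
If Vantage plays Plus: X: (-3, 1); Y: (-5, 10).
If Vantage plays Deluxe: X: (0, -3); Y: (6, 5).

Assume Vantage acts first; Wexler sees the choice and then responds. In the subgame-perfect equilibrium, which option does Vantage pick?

Deluxe

Backward induction with Vantage moving first.
- Basic → Wexler plays Y (best of -3, 3); Vantage gets 0.
- Plus → Wexler plays Y (best of 1, 10); Vantage gets -5.
- Deluxe → Wexler plays Y (best of -3, 5); Vantage gets 6.
Among 0, -5, 6, the best is 6 at Deluxe. Subgame-perfect outcome: (Deluxe, Y) with payoffs (6, 5).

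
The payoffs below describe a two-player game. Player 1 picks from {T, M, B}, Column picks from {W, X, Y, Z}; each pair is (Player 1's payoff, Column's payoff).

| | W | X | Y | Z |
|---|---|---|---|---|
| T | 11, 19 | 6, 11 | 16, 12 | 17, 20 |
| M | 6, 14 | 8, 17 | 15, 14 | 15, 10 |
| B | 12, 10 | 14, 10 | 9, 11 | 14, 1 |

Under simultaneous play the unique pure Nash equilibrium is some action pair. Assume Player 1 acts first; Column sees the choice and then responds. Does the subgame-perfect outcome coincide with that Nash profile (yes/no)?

yes

Solve by backward induction (Player 1 leads).
- T: Column compares 19, 11, 12, 20 and picks Z; Player 1 would get 17.
- M: Column compares 14, 17, 14, 10 and picks X; Player 1 would get 8.
- B: Column compares 10, 10, 11, 1 and picks Y; Player 1 would get 9.
Maximizing over 17, 8, 9, Player 1 chooses T. Subgame-perfect outcome: (T, Z) with payoffs (17, 20).
Now find the simultaneous Nash equilibrium.
Player 1's best replies: W→B; X→B; Y→T; Z→T.
Column's best replies: T→Z; M→X; B→Y.
The unique mutual best reply is (T, Z), giving (17, 20).
Sequential outcome (T, Z) coincides with the Nash profile (T, Z).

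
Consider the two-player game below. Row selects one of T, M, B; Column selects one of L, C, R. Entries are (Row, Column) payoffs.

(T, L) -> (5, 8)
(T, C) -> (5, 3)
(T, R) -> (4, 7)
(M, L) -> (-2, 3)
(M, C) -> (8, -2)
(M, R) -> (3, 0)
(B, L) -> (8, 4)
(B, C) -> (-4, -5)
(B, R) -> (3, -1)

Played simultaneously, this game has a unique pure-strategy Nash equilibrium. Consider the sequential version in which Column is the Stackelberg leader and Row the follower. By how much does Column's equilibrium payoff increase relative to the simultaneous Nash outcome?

Work backward from Row's decision.
- L → Row plays B (best of 5, -2, 8); Column gets 4.
- C → Row plays M (best of 5, 8, -4); Column gets -2.
- R → Row plays T (best of 4, 3, 3); Column gets 7.
Column's induced payoffs are 4, -2, 7, so Column commits to R. Subgame-perfect outcome: (T, R) with payoffs (4, 7).
For the simultaneous game, intersect best replies.
Row's best replies: L→B; C→M; R→T.
Column's best replies: T→L; M→L; B→L.
Only (B, L) has each player best-responding; Nash payoffs (8, 4).
Column's commitment gain: 7 − 4 = 3.

3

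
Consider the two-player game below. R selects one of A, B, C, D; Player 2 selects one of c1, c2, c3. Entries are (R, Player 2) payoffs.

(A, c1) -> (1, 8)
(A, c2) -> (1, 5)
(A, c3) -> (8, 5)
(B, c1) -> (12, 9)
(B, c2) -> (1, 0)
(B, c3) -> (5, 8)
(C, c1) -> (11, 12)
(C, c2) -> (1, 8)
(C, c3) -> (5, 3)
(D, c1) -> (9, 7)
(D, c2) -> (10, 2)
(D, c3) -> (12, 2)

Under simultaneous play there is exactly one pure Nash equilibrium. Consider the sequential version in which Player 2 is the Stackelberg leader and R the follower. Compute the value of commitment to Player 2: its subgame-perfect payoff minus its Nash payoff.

0

Backward induction with Player 2 moving first.
- c1: BR = B, leader payoff 9.
- c2: BR = D, leader payoff 2.
- c3: BR = D, leader payoff 2.
Maximizing over 9, 2, 2, Player 2 chooses c1. Subgame-perfect outcome: (B, c1) with payoffs (12, 9).
For the simultaneous game, intersect best replies.
R's best replies: c1→B; c2→D; c3→D.
Player 2's best replies: A→c1; B→c1; C→c1; D→c1.
The unique mutual best reply is (B, c1), giving (12, 9).
Player 2's commitment gain: 9 − 9 = 0.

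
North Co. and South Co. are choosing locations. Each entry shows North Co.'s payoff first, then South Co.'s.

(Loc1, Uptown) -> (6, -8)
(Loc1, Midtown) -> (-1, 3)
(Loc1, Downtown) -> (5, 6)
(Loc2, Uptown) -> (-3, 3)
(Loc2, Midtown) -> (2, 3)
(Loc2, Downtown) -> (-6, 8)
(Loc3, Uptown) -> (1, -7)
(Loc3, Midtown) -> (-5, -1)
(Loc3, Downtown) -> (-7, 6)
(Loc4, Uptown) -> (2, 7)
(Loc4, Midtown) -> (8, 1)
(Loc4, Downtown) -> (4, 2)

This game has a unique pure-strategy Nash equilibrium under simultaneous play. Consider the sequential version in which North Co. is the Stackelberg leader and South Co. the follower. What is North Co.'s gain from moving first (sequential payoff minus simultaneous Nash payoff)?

Work backward from South Co.'s decision.
- Loc1: BR = Downtown, leader payoff 5.
- Loc2: BR = Downtown, leader payoff -6.
- Loc3: BR = Downtown, leader payoff -7.
- Loc4: BR = Uptown, leader payoff 2.
Maximizing over 5, -6, -7, 2, North Co. chooses Loc1. Subgame-perfect outcome: (Loc1, Downtown) with payoffs (5, 6).
For the simultaneous game, intersect best replies.
North Co.'s best replies: Uptown→Loc1; Midtown→Loc4; Downtown→Loc1.
South Co.'s best replies: Loc1→Downtown; Loc2→Downtown; Loc3→Downtown; Loc4→Uptown.
Only (Loc1, Downtown) has each player best-responding; Nash payoffs (5, 6).
North Co.'s commitment gain: 5 − 5 = 0.

0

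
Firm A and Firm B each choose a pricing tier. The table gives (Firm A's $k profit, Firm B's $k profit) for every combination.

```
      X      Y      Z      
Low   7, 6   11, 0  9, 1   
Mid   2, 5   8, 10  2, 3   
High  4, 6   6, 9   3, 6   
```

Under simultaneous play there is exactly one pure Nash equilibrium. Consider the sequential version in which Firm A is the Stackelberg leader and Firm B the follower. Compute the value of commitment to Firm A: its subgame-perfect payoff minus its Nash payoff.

Backward induction with Firm A moving first.
- Low → Firm B plays X (best of 6, 0, 1); Firm A gets 7.
- Mid → Firm B plays Y (best of 5, 10, 3); Firm A gets 8.
- High → Firm B plays Y (best of 6, 9, 6); Firm A gets 6.
Among 7, 8, 6, the best is 8 at Mid. Subgame-perfect outcome: (Mid, Y) with payoffs (8, 10).
For the simultaneous game, intersect best replies.
Firm A's best replies: X→Low; Y→Low; Z→Low.
Firm B's best replies: Low→X; Mid→Y; High→Y.
The unique mutual best reply is (Low, X), giving (7, 6).
Firm A's commitment gain: 8 − 7 = 1.

1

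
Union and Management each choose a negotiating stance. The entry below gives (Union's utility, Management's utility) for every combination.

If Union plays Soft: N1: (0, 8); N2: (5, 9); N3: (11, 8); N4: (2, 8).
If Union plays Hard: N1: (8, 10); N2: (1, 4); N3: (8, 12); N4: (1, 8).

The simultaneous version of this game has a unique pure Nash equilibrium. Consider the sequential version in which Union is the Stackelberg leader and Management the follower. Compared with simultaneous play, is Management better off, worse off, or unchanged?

Work backward from Management's decision.
- Soft: Management compares 8, 9, 8, 8 and picks N2; Union would get 5.
- Hard: Management compares 10, 4, 12, 8 and picks N3; Union would get 8.
Among 5, 8, the best is 8 at Hard. Subgame-perfect outcome: (Hard, N3) with payoffs (8, 12).
Now find the simultaneous Nash equilibrium.
Union's best replies: N1→Hard; N2→Soft; N3→Soft; N4→Soft.
Management's best replies: Soft→N2; Hard→N3.
The unique mutual best reply is (Soft, N2), giving (5, 9).
Management earns 12 sequentially versus 9 at the Nash outcome: better off.

better off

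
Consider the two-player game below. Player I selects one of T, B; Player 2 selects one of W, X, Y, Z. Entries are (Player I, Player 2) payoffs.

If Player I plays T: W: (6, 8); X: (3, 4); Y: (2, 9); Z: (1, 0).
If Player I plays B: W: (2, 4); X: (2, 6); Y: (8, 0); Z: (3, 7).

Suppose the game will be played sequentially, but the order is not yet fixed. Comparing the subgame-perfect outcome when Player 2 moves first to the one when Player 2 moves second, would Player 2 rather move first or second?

first

If Player I leads: Player 2's best replies are T→Y, B→Z; Player I's induced payoffs 2, 3; outcome (B, Z), payoffs (3, 7).
If Player 2 leads: Player I's best replies are W→T, X→T, Y→B, Z→B; Player 2's induced payoffs 8, 4, 0, 7; outcome (T, W), payoffs (6, 8).
Player 2 gets 8 moving first and 7 moving second, so Player 2 prefers to move first.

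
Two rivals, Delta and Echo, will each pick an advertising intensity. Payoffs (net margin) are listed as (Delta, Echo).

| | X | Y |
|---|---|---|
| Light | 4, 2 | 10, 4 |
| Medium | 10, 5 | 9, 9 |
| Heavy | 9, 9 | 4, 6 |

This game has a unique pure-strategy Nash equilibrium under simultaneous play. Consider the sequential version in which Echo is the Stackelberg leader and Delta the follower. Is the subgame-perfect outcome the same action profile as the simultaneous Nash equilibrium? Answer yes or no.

no

Work backward from Delta's decision.
- X: BR = Medium, leader payoff 5.
- Y: BR = Light, leader payoff 4.
Among 5, 4, the best is 5 at X. Subgame-perfect outcome: (Medium, X) with payoffs (10, 5).
Under simultaneous play:
Delta's best replies: X→Medium; Y→Light.
Echo's best replies: Light→Y; Medium→Y; Heavy→X.
Only (Light, Y) has each player best-responding; Nash payoffs (10, 4).
Sequential outcome (Medium, X) differs from the Nash profile (Light, Y).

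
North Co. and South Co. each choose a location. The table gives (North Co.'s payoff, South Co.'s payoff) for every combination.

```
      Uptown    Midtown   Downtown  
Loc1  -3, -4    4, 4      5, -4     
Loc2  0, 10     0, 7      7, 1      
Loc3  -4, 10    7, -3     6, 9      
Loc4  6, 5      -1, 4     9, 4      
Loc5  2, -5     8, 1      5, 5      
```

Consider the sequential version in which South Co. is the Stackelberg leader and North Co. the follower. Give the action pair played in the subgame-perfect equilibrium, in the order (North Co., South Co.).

(Loc4, Uptown)

Backward induction with South Co. moving first.
- Uptown: BR = Loc4, leader payoff 5.
- Midtown: BR = Loc5, leader payoff 1.
- Downtown: BR = Loc4, leader payoff 4.
Among 5, 1, 4, the best is 5 at Uptown. Subgame-perfect outcome: (Loc4, Uptown) with payoffs (6, 5).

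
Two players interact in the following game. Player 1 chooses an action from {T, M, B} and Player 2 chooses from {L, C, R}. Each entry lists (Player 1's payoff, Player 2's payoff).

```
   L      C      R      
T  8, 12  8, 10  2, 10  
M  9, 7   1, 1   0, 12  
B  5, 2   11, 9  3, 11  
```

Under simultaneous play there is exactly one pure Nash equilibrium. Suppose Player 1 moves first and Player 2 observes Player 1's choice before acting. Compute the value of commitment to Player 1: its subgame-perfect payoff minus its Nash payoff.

Player 2 best-responds to each possible Player 1 move:
- T: Player 2 compares 12, 10, 10 and picks L; Player 1 would get 8.
- M: Player 2 compares 7, 1, 12 and picks R; Player 1 would get 0.
- B: Player 2 compares 2, 9, 11 and picks R; Player 1 would get 3.
Maximizing over 8, 0, 3, Player 1 chooses T. Subgame-perfect outcome: (T, L) with payoffs (8, 12).
Under simultaneous play:
Player 1's best replies: L→M; C→B; R→B.
Player 2's best replies: T→L; M→R; B→R.
Only (B, R) has each player best-responding; Nash payoffs (3, 11).
Player 1's commitment gain: 8 − 3 = 5.

5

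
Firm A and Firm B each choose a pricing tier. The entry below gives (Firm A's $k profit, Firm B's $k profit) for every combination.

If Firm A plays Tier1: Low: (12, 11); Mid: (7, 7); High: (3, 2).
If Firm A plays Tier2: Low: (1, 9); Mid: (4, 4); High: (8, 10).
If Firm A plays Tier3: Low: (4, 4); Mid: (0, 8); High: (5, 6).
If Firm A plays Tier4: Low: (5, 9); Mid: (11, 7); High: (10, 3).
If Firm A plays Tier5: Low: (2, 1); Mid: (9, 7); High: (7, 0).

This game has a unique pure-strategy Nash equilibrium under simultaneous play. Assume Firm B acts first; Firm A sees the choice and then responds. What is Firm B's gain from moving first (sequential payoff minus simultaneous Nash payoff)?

Work backward from Firm A's decision.
- Low: Firm A compares 12, 1, 4, 5, 2 and picks Tier1; Firm B would get 11.
- Mid: Firm A compares 7, 4, 0, 11, 9 and picks Tier4; Firm B would get 7.
- High: Firm A compares 3, 8, 5, 10, 7 and picks Tier4; Firm B would get 3.
Firm B's induced payoffs are 11, 7, 3, so Firm B commits to Low. Subgame-perfect outcome: (Tier1, Low) with payoffs (12, 11).
Now find the simultaneous Nash equilibrium.
Firm A's best replies: Low→Tier1; Mid→Tier4; High→Tier4.
Firm B's best replies: Tier1→Low; Tier2→High; Tier3→Mid; Tier4→Low; Tier5→Mid.
The unique mutual best reply is (Tier1, Low), giving (12, 11).
Firm B's commitment gain: 11 − 11 = 0.

0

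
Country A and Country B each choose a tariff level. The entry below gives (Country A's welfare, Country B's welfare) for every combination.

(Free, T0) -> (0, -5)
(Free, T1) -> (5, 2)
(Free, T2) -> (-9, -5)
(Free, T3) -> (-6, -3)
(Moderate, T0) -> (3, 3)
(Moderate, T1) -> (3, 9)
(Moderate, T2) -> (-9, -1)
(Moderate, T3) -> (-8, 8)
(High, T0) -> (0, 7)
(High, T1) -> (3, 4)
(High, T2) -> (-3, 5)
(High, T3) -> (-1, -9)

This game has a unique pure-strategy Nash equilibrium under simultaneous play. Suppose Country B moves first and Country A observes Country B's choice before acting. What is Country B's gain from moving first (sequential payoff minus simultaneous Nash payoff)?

Country A best-responds to each possible Country B move:
- T0 → Country A plays Moderate (best of 0, 3, 0); Country B gets 3.
- T1 → Country A plays Free (best of 5, 3, 3); Country B gets 2.
- T2 → Country A plays High (best of -9, -9, -3); Country B gets 5.
- T3 → Country A plays High (best of -6, -8, -1); Country B gets -9.
Maximizing over 3, 2, 5, -9, Country B chooses T2. Subgame-perfect outcome: (High, T2) with payoffs (-3, 5).
Now find the simultaneous Nash equilibrium.
Country A's best replies: T0→Moderate; T1→Free; T2→High; T3→High.
Country B's best replies: Free→T1; Moderate→T1; High→T0.
Only (Free, T1) has each player best-responding; Nash payoffs (5, 2).
Country B's commitment gain: 5 − 2 = 3.

3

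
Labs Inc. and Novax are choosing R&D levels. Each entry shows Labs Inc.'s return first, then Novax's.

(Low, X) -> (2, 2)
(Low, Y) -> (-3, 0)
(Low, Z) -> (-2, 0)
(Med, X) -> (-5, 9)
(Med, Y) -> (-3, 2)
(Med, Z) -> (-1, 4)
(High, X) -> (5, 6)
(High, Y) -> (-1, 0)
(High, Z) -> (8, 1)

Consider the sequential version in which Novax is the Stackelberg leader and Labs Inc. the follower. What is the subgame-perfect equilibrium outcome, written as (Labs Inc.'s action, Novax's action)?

Backward induction with Novax moving first.
- X: Labs Inc. compares 2, -5, 5 and picks High; Novax would get 6.
- Y: Labs Inc. compares -3, -3, -1 and picks High; Novax would get 0.
- Z: Labs Inc. compares -2, -1, 8 and picks High; Novax would get 1.
Maximizing over 6, 0, 1, Novax chooses X. Subgame-perfect outcome: (High, X) with payoffs (5, 6).

(High, X)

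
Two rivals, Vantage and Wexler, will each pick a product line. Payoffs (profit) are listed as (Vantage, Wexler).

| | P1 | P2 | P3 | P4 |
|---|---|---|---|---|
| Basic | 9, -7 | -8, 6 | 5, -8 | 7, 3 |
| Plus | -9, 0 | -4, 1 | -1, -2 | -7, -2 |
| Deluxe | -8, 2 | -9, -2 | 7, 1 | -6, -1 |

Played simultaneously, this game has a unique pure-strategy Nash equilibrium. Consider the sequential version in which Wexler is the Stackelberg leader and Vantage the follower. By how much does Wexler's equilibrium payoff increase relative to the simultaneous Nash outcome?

Solve by backward induction (Wexler leads).
- P1: Vantage compares 9, -9, -8 and picks Basic; Wexler would get -7.
- P2: Vantage compares -8, -4, -9 and picks Plus; Wexler would get 1.
- P3: Vantage compares 5, -1, 7 and picks Deluxe; Wexler would get 1.
- P4: Vantage compares 7, -7, -6 and picks Basic; Wexler would get 3.
Wexler's induced payoffs are -7, 1, 1, 3, so Wexler commits to P4. Subgame-perfect outcome: (Basic, P4) with payoffs (7, 3).
For the simultaneous game, intersect best replies.
Vantage's best replies: P1→Basic; P2→Plus; P3→Deluxe; P4→Basic.
Wexler's best replies: Basic→P2; Plus→P2; Deluxe→P1.
Only (Plus, P2) has each player best-responding; Nash payoffs (-4, 1).
Wexler's commitment gain: 3 − 1 = 2.

2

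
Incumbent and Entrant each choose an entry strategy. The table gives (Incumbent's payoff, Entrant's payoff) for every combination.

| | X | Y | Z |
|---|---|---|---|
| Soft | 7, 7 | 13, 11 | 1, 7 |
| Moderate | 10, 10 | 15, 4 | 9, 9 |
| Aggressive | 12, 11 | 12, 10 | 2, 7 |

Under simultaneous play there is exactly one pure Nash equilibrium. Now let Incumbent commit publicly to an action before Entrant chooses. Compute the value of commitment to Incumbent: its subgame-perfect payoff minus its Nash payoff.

1

Work backward from Entrant's decision.
- Soft: Entrant compares 7, 11, 7 and picks Y; Incumbent would get 13.
- Moderate: Entrant compares 10, 4, 9 and picks X; Incumbent would get 10.
- Aggressive: Entrant compares 11, 10, 7 and picks X; Incumbent would get 12.
Maximizing over 13, 10, 12, Incumbent chooses Soft. Subgame-perfect outcome: (Soft, Y) with payoffs (13, 11).
For the simultaneous game, intersect best replies.
Incumbent's best replies: X→Aggressive; Y→Moderate; Z→Moderate.
Entrant's best replies: Soft→Y; Moderate→X; Aggressive→X.
The unique mutual best reply is (Aggressive, X), giving (12, 11).
Incumbent's commitment gain: 13 − 12 = 1.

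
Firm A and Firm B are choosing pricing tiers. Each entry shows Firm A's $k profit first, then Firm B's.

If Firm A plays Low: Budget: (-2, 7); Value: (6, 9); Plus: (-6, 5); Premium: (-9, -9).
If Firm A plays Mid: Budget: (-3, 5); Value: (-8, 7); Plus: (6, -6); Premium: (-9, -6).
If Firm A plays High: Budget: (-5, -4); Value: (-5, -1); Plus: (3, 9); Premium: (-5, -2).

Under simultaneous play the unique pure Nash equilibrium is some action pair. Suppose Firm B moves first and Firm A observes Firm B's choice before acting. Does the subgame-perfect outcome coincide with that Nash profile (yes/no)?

yes

Solve by backward induction (Firm B leads).
- Budget: BR = Low, leader payoff 7.
- Value: BR = Low, leader payoff 9.
- Plus: BR = Mid, leader payoff -6.
- Premium: BR = High, leader payoff -2.
Maximizing over 7, 9, -6, -2, Firm B chooses Value. Subgame-perfect outcome: (Low, Value) with payoffs (6, 9).
For the simultaneous game, intersect best replies.
Firm A's best replies: Budget→Low; Value→Low; Plus→Mid; Premium→High.
Firm B's best replies: Low→Value; Mid→Value; High→Plus.
The unique mutual best reply is (Low, Value), giving (6, 9).
Sequential outcome (Low, Value) coincides with the Nash profile (Low, Value).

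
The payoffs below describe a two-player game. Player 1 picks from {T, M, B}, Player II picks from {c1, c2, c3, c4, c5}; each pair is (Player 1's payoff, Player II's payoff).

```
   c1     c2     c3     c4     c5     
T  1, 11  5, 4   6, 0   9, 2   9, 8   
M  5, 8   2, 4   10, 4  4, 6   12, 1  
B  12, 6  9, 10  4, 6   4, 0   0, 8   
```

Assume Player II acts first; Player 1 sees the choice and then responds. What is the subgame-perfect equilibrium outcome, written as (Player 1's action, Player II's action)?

Solve by backward induction (Player II leads).
- c1 → Player 1 plays B (best of 1, 5, 12); Player II gets 6.
- c2 → Player 1 plays B (best of 5, 2, 9); Player II gets 10.
- c3 → Player 1 plays M (best of 6, 10, 4); Player II gets 4.
- c4 → Player 1 plays T (best of 9, 4, 4); Player II gets 2.
- c5 → Player 1 plays M (best of 9, 12, 0); Player II gets 1.
Among 6, 10, 4, 2, 1, the best is 10 at c2. Subgame-perfect outcome: (B, c2) with payoffs (9, 10).

(B, c2)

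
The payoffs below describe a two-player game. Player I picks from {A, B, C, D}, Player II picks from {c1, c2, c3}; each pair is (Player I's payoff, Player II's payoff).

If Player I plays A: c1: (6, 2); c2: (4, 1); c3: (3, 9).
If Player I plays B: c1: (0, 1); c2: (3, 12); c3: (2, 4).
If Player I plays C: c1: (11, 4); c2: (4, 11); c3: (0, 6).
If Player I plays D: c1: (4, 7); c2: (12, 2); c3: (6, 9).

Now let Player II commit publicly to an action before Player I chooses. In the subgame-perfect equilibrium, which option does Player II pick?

Player I best-responds to each possible Player II move:
- c1 → Player I plays C (best of 6, 0, 11, 4); Player II gets 4.
- c2 → Player I plays D (best of 4, 3, 4, 12); Player II gets 2.
- c3 → Player I plays D (best of 3, 2, 0, 6); Player II gets 9.
Maximizing over 4, 2, 9, Player II chooses c3. Subgame-perfect outcome: (D, c3) with payoffs (6, 9).

c3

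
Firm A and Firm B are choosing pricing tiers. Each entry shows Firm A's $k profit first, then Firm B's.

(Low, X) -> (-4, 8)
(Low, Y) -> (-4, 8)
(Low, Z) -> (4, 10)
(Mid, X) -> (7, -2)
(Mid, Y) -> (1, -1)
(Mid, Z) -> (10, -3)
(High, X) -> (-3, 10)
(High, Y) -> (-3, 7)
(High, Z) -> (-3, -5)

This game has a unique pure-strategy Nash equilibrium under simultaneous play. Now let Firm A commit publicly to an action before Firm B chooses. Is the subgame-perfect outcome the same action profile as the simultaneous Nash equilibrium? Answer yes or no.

no

Firm B best-responds to each possible Firm A move:
- Low → Firm B plays Z (best of 8, 8, 10); Firm A gets 4.
- Mid → Firm B plays Y (best of -2, -1, -3); Firm A gets 1.
- High → Firm B plays X (best of 10, 7, -5); Firm A gets -3.
Maximizing over 4, 1, -3, Firm A chooses Low. Subgame-perfect outcome: (Low, Z) with payoffs (4, 10).
Now find the simultaneous Nash equilibrium.
Firm A's best replies: X→Mid; Y→Mid; Z→Mid.
Firm B's best replies: Low→Z; Mid→Y; High→X.
Only (Mid, Y) has each player best-responding; Nash payoffs (1, -1).
Sequential outcome (Low, Z) differs from the Nash profile (Mid, Y).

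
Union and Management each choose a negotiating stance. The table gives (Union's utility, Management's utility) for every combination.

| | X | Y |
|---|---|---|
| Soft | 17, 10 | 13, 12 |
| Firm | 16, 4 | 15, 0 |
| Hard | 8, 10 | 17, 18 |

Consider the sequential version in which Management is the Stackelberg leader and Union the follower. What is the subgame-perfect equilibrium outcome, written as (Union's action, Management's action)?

(Hard, Y)

Solve by backward induction (Management leads).
- X → Union plays Soft (best of 17, 16, 8); Management gets 10.
- Y → Union plays Hard (best of 13, 15, 17); Management gets 18.
Management's induced payoffs are 10, 18, so Management commits to Y. Subgame-perfect outcome: (Hard, Y) with payoffs (17, 18).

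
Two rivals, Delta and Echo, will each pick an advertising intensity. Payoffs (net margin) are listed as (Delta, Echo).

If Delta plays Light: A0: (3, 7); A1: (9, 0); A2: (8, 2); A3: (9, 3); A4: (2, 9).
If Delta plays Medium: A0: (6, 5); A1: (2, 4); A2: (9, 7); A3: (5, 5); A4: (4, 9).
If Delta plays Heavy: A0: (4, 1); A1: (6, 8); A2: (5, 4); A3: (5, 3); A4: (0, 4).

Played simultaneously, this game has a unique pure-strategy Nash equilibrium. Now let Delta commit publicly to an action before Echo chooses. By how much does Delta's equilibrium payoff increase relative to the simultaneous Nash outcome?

2

Work backward from Echo's decision.
- Light: Echo compares 7, 0, 2, 3, 9 and picks A4; Delta would get 2.
- Medium: Echo compares 5, 4, 7, 5, 9 and picks A4; Delta would get 4.
- Heavy: Echo compares 1, 8, 4, 3, 4 and picks A1; Delta would get 6.
Delta's induced payoffs are 2, 4, 6, so Delta commits to Heavy. Subgame-perfect outcome: (Heavy, A1) with payoffs (6, 8).
For the simultaneous game, intersect best replies.
Delta's best replies: A0→Medium; A1→Light; A2→Medium; A3→Light; A4→Medium.
Echo's best replies: Light→A4; Medium→A4; Heavy→A1.
Only (Medium, A4) has each player best-responding; Nash payoffs (4, 9).
Delta's commitment gain: 6 − 4 = 2.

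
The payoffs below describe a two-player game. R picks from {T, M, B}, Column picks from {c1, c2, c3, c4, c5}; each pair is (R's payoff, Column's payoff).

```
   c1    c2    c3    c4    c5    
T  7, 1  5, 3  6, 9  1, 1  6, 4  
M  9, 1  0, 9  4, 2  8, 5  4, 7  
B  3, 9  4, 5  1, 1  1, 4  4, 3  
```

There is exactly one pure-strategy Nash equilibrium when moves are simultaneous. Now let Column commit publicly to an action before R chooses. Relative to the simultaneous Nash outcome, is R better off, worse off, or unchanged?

Solve by backward induction (Column leads).
- c1: R compares 7, 9, 3 and picks M; Column would get 1.
- c2: R compares 5, 0, 4 and picks T; Column would get 3.
- c3: R compares 6, 4, 1 and picks T; Column would get 9.
- c4: R compares 1, 8, 1 and picks M; Column would get 5.
- c5: R compares 6, 4, 4 and picks T; Column would get 4.
Column's induced payoffs are 1, 3, 9, 5, 4, so Column commits to c3. Subgame-perfect outcome: (T, c3) with payoffs (6, 9).
Now find the simultaneous Nash equilibrium.
R's best replies: c1→M; c2→T; c3→T; c4→M; c5→T.
Column's best replies: T→c3; M→c2; B→c1.
Only (T, c3) has each player best-responding; Nash payoffs (6, 9).
R earns 6 sequentially versus 6 at the Nash outcome: unchanged.

unchanged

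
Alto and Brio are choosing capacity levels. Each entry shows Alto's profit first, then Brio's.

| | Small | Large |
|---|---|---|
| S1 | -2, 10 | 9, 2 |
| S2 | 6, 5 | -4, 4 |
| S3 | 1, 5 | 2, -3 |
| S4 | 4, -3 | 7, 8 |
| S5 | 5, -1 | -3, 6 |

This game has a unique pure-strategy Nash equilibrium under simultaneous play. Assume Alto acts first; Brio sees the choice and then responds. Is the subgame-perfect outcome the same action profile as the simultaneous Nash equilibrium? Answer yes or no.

no

Brio best-responds to each possible Alto move:
- S1: BR = Small, leader payoff -2.
- S2: BR = Small, leader payoff 6.
- S3: BR = Small, leader payoff 1.
- S4: BR = Large, leader payoff 7.
- S5: BR = Large, leader payoff -3.
Among -2, 6, 1, 7, -3, the best is 7 at S4. Subgame-perfect outcome: (S4, Large) with payoffs (7, 8).
Now find the simultaneous Nash equilibrium.
Alto's best replies: Small→S2; Large→S1.
Brio's best replies: S1→Small; S2→Small; S3→Small; S4→Large; S5→Large.
The unique mutual best reply is (S2, Small), giving (6, 5).
Sequential outcome (S4, Large) differs from the Nash profile (S2, Small).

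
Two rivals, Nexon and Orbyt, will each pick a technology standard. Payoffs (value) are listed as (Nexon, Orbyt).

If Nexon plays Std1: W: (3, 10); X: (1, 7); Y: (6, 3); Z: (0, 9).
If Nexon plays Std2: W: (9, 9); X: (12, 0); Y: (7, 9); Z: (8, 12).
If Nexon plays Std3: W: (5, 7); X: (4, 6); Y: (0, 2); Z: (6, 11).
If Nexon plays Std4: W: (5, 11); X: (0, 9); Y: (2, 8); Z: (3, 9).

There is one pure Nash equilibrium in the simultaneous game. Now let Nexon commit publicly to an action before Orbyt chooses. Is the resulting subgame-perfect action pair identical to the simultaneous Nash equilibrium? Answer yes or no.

yes

Work backward from Orbyt's decision.
- Std1: BR = W, leader payoff 3.
- Std2: BR = Z, leader payoff 8.
- Std3: BR = Z, leader payoff 6.
- Std4: BR = W, leader payoff 5.
Nexon's induced payoffs are 3, 8, 6, 5, so Nexon commits to Std2. Subgame-perfect outcome: (Std2, Z) with payoffs (8, 12).
For the simultaneous game, intersect best replies.
Nexon's best replies: W→Std2; X→Std2; Y→Std2; Z→Std2.
Orbyt's best replies: Std1→W; Std2→Z; Std3→Z; Std4→W.
Only (Std2, Z) has each player best-responding; Nash payoffs (8, 12).
Sequential outcome (Std2, Z) coincides with the Nash profile (Std2, Z).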